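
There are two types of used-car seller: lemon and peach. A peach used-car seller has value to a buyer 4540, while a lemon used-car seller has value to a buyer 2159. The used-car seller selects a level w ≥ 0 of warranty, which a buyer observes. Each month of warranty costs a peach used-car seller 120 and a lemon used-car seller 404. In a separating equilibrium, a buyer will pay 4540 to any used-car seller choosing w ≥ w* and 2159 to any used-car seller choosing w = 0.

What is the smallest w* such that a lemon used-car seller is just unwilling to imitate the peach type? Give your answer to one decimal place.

A lemon used-car seller choosing w = 0 receives 2159.
Imitating at w* instead would pay 4540 at cost 404·w*, netting 4540 − 404·w*.
Indifference: 2159 = 4540 − 404·w*, so w* = (4540 − 2159) / 404 ≈ 5.9.
At w* the lemon type's incentive constraint just binds; the peach type strictly prefers w* since its per-unit cost is lower.

5.9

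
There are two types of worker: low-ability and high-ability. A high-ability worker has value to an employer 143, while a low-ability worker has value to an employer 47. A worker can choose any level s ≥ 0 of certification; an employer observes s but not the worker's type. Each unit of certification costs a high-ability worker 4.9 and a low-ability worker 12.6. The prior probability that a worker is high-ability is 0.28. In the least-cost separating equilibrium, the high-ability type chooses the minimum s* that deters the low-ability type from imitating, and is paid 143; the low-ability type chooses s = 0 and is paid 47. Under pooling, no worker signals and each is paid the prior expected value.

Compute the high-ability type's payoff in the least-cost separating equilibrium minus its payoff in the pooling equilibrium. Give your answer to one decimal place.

31.8

Least-cost separating signal: s* solves 47 = 143 − 12.6·s*, so s* = (143 − 47)/12.6 ≈ 7.6190.
High-ability type's separating payoff: 143 − 4.9 × s* = 143 − 4.9 × (143 − 47)/12.6 = 143 − 470.4/12.6 ≈ 105.667.
Pooling payoff: 0.28 × 143 + 0.72 × 47 = 73.88.
Difference: 105.667 − 73.88 = 31.787, i.e. 31.8 to one decimal place.
The high-ability type prefers to separate.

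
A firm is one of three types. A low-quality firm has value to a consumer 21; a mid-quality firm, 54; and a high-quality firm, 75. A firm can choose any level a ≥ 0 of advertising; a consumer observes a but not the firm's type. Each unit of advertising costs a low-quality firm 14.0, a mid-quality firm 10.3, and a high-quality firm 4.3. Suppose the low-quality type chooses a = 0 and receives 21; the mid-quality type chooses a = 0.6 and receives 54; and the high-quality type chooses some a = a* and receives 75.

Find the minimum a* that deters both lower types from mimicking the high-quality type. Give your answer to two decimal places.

3.86

Low-quality type (on-path payoff 21) won't mimic when 21 ≥ 75 − 14.0·a*, i.e. a* ≥ 3.86.
Mid-quality type (on-path payoff 54 − 10.3×0.6 = 47.82) won't mimic when 47.82 ≥ 75 − 10.3·a*, i.e. a* ≥ 2.64.
Both must hold, so a* = max(3.86, 2.64) = 3.86. The low-quality type's constraint binds.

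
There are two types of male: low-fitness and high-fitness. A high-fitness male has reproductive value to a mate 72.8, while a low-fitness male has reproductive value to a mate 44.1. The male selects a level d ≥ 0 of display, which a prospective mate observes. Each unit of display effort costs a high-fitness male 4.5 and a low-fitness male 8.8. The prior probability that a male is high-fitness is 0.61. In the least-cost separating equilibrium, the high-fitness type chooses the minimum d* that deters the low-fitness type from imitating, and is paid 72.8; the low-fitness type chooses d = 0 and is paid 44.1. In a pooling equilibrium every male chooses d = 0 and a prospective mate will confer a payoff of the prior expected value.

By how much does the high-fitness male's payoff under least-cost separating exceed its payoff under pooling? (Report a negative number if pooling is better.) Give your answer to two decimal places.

Least-cost separating signal: d* solves 44.1 = 72.8 − 8.8·d*, so d* = (72.8 − 44.1)/8.8 ≈ 3.2614.
High-fitness type's separating payoff: 72.8 − 4.5 × d* = 72.8 − 4.5 × (72.8 − 44.1)/8.8 = 72.8 − 129.15/8.8 ≈ 58.1239.
Pooling payoff: 0.61 × 72.8 + 0.39 × 44.1 = 61.607.
Difference: 58.1239 − 61.607 = -3.4831, i.e. -3.48 to two decimal places.
The high-fitness type would prefer the pooling outcome.

-3.48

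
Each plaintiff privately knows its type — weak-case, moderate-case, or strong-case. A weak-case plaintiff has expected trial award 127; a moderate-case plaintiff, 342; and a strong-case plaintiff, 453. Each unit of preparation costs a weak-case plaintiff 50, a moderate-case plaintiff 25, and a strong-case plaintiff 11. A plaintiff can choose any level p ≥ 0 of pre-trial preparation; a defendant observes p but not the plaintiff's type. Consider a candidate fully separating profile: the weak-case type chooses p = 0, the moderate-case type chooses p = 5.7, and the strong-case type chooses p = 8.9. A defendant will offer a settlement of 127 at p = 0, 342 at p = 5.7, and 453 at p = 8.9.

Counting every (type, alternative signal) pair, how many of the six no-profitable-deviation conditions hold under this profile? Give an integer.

Strong-case (own payoff 453 − 11×8.9 = 355.1): to p=0 gives 127 → no gain ✓; to p=5.7 gives 342 − 11×5.7 = 279.3 → no gain ✓.
Weak-case (own payoff 127): to p=5.7 gives 342 − 50×5.7 = 57 → no gain ✓; to p=8.9 gives 453 − 50×8.9 = 8 → no gain ✓.
Moderate-case (own payoff 342 − 25×5.7 = 199.5): to p=0 gives 127 → no gain ✓; to p=8.9 gives 453 − 25×8.9 = 230.5 → profitable ✗.
5 of the 6 constraints hold; not an equilibrium.

5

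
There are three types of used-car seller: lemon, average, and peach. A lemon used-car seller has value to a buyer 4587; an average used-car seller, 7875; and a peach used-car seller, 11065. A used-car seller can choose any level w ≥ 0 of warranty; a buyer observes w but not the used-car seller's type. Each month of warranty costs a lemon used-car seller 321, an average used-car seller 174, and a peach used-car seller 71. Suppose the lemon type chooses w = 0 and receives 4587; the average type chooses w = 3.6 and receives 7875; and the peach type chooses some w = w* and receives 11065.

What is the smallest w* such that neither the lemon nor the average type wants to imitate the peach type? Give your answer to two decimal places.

Lemon type (on-path payoff 4587) won't mimic when 4587 ≥ 11065 − 321·w*, i.e. w* ≥ 20.18.
Average type (on-path payoff 7875 − 174×3.6 = 7248.6) won't mimic when 7248.6 ≥ 11065 − 174·w*, i.e. w* ≥ 21.93.
Both must hold, so w* = max(20.18, 21.93) = 21.93. The average type's constraint binds.

21.93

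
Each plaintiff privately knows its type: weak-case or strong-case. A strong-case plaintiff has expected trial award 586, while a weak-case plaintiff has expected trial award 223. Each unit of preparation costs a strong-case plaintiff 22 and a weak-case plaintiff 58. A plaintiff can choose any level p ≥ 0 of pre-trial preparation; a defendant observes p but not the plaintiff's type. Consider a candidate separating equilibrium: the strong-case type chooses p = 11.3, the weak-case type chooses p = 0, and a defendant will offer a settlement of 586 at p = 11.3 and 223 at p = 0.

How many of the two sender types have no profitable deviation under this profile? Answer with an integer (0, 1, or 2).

2

Weak-case type: stay at 0 → 223; mimic → 586 − 58 × 11.3 = -69.4. IC holds (223 ≥ -69.4).
Strong-case type: signal → 586 − 22 × 11.3 = 337.4; deviate to 0 → 223. IC holds (337.4 ≥ 223).
2 of 2 constraints hold, so this is a separating equilibrium.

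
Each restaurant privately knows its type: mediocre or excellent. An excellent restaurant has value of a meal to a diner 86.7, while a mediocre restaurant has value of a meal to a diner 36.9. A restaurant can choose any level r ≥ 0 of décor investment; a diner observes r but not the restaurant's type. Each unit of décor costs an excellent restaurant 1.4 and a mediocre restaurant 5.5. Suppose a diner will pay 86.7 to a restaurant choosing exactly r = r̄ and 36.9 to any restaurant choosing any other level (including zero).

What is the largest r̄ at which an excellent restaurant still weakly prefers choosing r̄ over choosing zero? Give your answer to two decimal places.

35.57

Choosing r̄ yields the excellent type 86.7 − 1.4·r̄; choosing zero yields 36.9.
The excellent type is indifferent at 86.7 − 1.4·r̄ = 36.9, i.e. r̄ = (86.7 − 36.9) / 1.4 ≈ 35.57.
For any r̄ above 35.57 the excellent type would rather pool at zero, so separation collapses.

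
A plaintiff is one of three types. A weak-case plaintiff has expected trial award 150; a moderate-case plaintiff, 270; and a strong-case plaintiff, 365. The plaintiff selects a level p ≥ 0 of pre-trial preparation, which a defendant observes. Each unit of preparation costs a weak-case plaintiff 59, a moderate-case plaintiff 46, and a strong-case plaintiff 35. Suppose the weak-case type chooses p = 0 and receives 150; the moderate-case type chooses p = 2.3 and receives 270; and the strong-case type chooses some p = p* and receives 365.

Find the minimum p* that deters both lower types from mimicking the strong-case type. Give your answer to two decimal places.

4.37

Weak-case type (on-path payoff 150) won't mimic when 150 ≥ 365 − 59·p*, i.e. p* ≥ 3.64.
Moderate-case type (on-path payoff 270 − 46×2.3 = 164.2) won't mimic when 164.2 ≥ 365 − 46·p*, i.e. p* ≥ 4.37.
Both must hold, so p* = max(3.64, 4.37) = 4.37. The moderate-case type's constraint binds.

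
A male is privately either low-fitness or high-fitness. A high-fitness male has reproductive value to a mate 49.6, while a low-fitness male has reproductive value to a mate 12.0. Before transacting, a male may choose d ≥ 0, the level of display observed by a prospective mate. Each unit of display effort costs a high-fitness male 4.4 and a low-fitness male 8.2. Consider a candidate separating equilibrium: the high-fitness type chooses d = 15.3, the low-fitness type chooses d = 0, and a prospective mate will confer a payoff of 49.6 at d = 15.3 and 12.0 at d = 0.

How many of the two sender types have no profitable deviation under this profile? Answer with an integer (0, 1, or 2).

1

High-fitness type: signal → 49.6 − 4.4 × 15.3 = -17.72; deviate to 0 → 12.0. IC fails (-17.72 < 12.0).
Low-fitness type: stay at 0 → 12.0; mimic → 49.6 − 8.2 × 15.3 = -75.86. IC holds (12.0 ≥ -75.86).
1 of 2 constraints hold, so this profile is not an equilibrium.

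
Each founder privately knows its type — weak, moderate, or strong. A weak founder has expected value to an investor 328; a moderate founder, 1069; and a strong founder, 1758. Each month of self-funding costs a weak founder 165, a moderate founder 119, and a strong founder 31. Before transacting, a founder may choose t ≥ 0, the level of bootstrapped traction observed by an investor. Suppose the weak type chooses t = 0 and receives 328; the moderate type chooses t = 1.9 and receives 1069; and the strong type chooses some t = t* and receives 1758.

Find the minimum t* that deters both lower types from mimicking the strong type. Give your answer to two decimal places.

8.67

Weak type (on-path payoff 328) won't mimic when 328 ≥ 1758 − 165·t*, i.e. t* ≥ 8.67.
Moderate type (on-path payoff 1069 − 119×1.9 = 842.9) won't mimic when 842.9 ≥ 1758 − 119·t*, i.e. t* ≥ 7.69.
Both must hold, so t* = max(8.67, 7.69) = 8.67. The weak type's constraint binds.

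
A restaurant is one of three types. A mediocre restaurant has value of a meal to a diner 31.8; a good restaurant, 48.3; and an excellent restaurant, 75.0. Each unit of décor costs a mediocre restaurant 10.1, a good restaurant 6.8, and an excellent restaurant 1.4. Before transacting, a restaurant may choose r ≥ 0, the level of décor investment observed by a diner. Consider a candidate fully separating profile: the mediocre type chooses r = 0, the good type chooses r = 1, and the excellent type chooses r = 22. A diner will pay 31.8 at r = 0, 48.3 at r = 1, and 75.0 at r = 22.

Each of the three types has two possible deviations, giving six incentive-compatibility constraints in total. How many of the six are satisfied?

4

Excellent (own payoff 75.0 − 1.4×22 = 44.2): to r=0 gives 31.8 → no gain ✓; to r=1 gives 48.3 − 1.4×1 = 46.9 → profitable ✗.
Mediocre (own payoff 31.8): to r=1 gives 48.3 − 10.1×1 = 38.2 → profitable ✗; to r=22 gives 75.0 − 10.1×22 = -147.2 → no gain ✓.
Good (own payoff 48.3 − 6.8×1 = 41.5): to r=0 gives 31.8 → no gain ✓; to r=22 gives 75.0 − 6.8×22 = -74.6 → no gain ✓.
4 of the 6 constraints hold; not an equilibrium.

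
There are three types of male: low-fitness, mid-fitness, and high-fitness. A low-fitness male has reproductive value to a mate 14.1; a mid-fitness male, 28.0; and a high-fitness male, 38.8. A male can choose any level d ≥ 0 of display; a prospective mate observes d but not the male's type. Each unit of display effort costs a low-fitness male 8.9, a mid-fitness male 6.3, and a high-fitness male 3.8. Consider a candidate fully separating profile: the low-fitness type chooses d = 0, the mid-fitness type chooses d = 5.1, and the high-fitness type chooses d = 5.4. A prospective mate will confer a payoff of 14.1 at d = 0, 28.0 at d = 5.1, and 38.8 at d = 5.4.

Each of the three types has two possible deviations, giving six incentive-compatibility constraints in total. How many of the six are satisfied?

High-fitness (own payoff 38.8 − 3.8×5.4 = 18.28): to d=0 gives 14.1 → no gain ✓; to d=5.1 gives 28.0 − 3.8×5.1 = 8.62 → no gain ✓.
Low-fitness (own payoff 14.1): to d=5.1 gives 28.0 − 8.9×5.1 = -17.39 → no gain ✓; to d=5.4 gives 38.8 − 8.9×5.4 = -9.26 → no gain ✓.
Mid-fitness (own payoff 28.0 − 6.3×5.1 = -4.13): to d=0 gives 14.1 → profitable ✗; to d=5.4 gives 38.8 − 6.3×5.4 = 4.78 → profitable ✗.
4 of the 6 constraints hold; not an equilibrium.

4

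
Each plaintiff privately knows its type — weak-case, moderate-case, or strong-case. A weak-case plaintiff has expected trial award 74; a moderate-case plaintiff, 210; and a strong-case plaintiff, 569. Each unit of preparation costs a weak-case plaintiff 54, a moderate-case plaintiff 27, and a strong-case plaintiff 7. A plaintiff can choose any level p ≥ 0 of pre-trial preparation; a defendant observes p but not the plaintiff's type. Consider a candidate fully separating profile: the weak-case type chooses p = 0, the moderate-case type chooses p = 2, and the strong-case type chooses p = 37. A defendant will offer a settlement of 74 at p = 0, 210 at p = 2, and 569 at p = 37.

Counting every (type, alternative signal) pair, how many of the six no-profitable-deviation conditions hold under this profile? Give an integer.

5

Weak-case (own payoff 74): to p=2 gives 210 − 54×2 = 102 → profitable ✗; to p=37 gives 569 − 54×37 = -1429 → no gain ✓.
Moderate-case (own payoff 210 − 27×2 = 156): to p=0 gives 74 → no gain ✓; to p=37 gives 569 − 27×37 = -430 → no gain ✓.
Strong-case (own payoff 569 − 7×37 = 310): to p=0 gives 74 → no gain ✓; to p=2 gives 210 − 7×2 = 196 → no gain ✓.
5 of the 6 constraints hold; not an equilibrium.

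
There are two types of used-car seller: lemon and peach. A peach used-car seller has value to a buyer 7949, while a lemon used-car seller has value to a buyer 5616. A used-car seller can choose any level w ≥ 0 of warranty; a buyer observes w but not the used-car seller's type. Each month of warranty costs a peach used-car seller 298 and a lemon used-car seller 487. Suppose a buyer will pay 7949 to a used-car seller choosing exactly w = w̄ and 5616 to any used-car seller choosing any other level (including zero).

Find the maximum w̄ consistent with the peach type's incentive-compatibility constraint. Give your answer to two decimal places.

Choosing w̄ yields the peach type 7949 − 298·w̄; choosing zero yields 5616.
The peach type is indifferent at 7949 − 298·w̄ = 5616, i.e. w̄ = (7949 − 5616) / 298 ≈ 7.83.
For any w̄ above 7.83 the peach type would rather pool at zero, so separation collapses.

7.83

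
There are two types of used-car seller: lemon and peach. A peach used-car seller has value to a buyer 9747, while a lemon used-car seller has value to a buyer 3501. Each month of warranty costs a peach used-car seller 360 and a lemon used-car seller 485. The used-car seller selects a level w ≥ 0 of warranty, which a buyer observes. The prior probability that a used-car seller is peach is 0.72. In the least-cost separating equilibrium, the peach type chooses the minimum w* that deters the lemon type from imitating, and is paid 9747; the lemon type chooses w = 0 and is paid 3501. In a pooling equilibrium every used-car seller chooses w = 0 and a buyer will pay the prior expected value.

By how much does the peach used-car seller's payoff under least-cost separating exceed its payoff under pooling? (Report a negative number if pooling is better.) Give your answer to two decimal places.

-2887.33

Least-cost separating signal: w* solves 3501 = 9747 − 485·w*, so w* = (9747 − 3501)/485 ≈ 12.8784.
Peach type's separating payoff: 9747 − 360 × w* = 9747 − 360 × (9747 − 3501)/485 = 9747 − 2248560/485 ≈ 5110.7938.
Pooling payoff: 0.72 × 9747 + 0.28 × 3501 = 7998.12.
Difference: 5110.7938 − 7998.12 = -2887.3262, i.e. -2887.33 to two decimal places.
The peach type would prefer the pooling outcome.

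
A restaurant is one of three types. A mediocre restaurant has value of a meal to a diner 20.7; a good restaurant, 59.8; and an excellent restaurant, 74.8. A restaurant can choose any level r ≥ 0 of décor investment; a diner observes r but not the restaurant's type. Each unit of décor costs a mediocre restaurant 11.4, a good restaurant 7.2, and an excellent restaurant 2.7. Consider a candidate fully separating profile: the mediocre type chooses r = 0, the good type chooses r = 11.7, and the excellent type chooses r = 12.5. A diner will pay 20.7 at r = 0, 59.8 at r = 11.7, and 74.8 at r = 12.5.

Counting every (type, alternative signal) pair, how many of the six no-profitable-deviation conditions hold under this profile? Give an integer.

Excellent (own payoff 74.8 − 2.7×12.5 = 41.05): to r=0 gives 20.7 → no gain ✓; to r=11.7 gives 59.8 − 2.7×11.7 = 28.21 → no gain ✓.
Good (own payoff 59.8 − 7.2×11.7 = -24.44): to r=0 gives 20.7 → profitable ✗; to r=12.5 gives 74.8 − 7.2×12.5 = -15.2 → profitable ✗.
Mediocre (own payoff 20.7): to r=11.7 gives 59.8 − 11.4×11.7 = -73.58 → no gain ✓; to r=12.5 gives 74.8 − 11.4×12.5 = -67.7 → no gain ✓.
4 of the 6 constraints hold; not an equilibrium.

4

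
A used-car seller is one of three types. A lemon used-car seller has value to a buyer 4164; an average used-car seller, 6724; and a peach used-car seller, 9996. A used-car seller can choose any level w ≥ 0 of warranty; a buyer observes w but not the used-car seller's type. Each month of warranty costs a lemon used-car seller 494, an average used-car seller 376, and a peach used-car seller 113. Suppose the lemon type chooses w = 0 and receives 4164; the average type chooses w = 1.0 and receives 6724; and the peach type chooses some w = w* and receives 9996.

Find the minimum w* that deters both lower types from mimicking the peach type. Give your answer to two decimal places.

Average type (on-path payoff 6724 − 376×1.0 = 6348) won't mimic when 6348 ≥ 9996 − 376·w*, i.e. w* ≥ 9.70.
Lemon type (on-path payoff 4164) won't mimic when 4164 ≥ 9996 − 494·w*, i.e. w* ≥ 11.81.
Both must hold, so w* = max(11.81, 9.70) = 11.81. The lemon type's constraint binds.

11.81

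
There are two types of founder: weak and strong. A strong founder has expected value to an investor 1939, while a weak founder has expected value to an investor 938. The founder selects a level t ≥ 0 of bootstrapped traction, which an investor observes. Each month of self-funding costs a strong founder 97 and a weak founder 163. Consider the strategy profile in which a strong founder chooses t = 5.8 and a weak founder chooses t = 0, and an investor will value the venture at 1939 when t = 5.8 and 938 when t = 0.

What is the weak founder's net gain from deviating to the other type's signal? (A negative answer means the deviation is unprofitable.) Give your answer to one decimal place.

Playing t = 0 the weak founder receives 938.
Deviating to t = 5.8 brings payment 1939 at cost 163 × 5.8 = 945.4, netting 993.6.
Gain from deviating: 993.6 − 938 = 55.6.
The gain is positive, so the weak type's incentive-compatibility constraint is violated — this profile is not a separating equilibrium.

55.6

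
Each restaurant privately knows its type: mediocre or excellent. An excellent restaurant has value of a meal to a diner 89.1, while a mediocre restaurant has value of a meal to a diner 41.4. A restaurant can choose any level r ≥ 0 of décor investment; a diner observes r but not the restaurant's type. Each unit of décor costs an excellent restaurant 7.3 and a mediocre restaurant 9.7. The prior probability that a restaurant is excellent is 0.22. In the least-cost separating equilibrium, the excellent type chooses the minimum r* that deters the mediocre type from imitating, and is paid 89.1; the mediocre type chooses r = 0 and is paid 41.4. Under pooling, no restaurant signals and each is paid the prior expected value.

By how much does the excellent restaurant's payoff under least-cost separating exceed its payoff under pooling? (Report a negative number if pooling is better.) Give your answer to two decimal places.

Least-cost separating signal: r* solves 41.4 = 89.1 − 9.7·r*, so r* = (89.1 − 41.4)/9.7 ≈ 4.9175.
Excellent type's separating payoff: 89.1 − 7.3 × r* = 89.1 − 7.3 × (89.1 − 41.4)/9.7 = 89.1 − 348.21/9.7 ≈ 53.2021.
Pooling payoff: 0.22 × 89.1 + 0.78 × 41.4 = 51.894.
Difference: 53.2021 − 51.894 = 1.3081, i.e. 1.31 to two decimal places.
The excellent type prefers to separate.

1.31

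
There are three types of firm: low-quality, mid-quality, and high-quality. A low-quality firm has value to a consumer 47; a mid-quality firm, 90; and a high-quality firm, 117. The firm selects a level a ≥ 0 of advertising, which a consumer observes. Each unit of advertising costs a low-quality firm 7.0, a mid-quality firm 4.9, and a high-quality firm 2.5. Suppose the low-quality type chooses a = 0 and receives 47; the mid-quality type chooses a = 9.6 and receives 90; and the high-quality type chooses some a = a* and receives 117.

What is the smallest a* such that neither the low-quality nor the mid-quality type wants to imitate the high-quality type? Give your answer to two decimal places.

15.11

Low-quality type (on-path payoff 47) won't mimic when 47 ≥ 117 − 7.0·a*, i.e. a* ≥ 10.00.
Mid-quality type (on-path payoff 90 − 4.9×9.6 = 42.96) won't mimic when 42.96 ≥ 117 − 4.9·a*, i.e. a* ≥ 15.11.
Both must hold, so a* = max(10.00, 15.11) = 15.11. The mid-quality type's constraint binds.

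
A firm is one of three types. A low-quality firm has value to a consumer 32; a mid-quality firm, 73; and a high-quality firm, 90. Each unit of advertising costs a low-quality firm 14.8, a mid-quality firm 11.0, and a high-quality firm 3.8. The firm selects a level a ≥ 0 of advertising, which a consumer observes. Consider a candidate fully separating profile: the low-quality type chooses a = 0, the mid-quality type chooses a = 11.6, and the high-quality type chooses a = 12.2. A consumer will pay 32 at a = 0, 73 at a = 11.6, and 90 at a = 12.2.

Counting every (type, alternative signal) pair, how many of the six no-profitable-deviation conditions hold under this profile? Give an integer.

Low-quality (own payoff 32): to a=11.6 gives 73 − 14.8×11.6 = -98.68 → no gain ✓; to a=12.2 gives 90 − 14.8×12.2 = -90.56 → no gain ✓.
High-quality (own payoff 90 − 3.8×12.2 = 43.64): to a=0 gives 32 → no gain ✓; to a=11.6 gives 73 − 3.8×11.6 = 28.92 → no gain ✓.
Mid-quality (own payoff 73 − 11.0×11.6 = -54.6): to a=0 gives 32 → profitable ✗; to a=12.2 gives 90 − 11.0×12.2 = -44.2 → profitable ✗.
4 of the 6 constraints hold; not an equilibrium.

4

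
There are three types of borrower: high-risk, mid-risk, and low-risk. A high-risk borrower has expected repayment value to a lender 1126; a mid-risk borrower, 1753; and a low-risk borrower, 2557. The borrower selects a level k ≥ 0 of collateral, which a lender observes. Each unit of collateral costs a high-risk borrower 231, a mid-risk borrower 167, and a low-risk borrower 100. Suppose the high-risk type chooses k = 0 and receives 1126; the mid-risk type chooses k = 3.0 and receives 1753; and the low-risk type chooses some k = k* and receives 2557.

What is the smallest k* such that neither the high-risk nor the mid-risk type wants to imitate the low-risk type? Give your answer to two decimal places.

Mid-risk type (on-path payoff 1753 − 167×3.0 = 1252) won't mimic when 1252 ≥ 2557 − 167·k*, i.e. k* ≥ 7.81.
High-risk type (on-path payoff 1126) won't mimic when 1126 ≥ 2557 − 231·k*, i.e. k* ≥ 6.19.
Both must hold, so k* = max(6.19, 7.81) = 7.81. The mid-risk type's constraint binds.

7.81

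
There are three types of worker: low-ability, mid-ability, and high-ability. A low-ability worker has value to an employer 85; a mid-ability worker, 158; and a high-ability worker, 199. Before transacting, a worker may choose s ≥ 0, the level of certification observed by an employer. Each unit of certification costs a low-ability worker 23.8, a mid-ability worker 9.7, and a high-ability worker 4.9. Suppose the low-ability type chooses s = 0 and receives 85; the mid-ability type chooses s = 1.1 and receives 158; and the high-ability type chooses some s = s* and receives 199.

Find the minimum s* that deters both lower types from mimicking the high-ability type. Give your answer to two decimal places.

5.33

Mid-ability type (on-path payoff 158 − 9.7×1.1 = 147.33) won't mimic when 147.33 ≥ 199 − 9.7·s*, i.e. s* ≥ 5.33.
Low-ability type (on-path payoff 85) won't mimic when 85 ≥ 199 − 23.8·s*, i.e. s* ≥ 4.79.
Both must hold, so s* = max(4.79, 5.33) = 5.33. The mid-ability type's constraint binds.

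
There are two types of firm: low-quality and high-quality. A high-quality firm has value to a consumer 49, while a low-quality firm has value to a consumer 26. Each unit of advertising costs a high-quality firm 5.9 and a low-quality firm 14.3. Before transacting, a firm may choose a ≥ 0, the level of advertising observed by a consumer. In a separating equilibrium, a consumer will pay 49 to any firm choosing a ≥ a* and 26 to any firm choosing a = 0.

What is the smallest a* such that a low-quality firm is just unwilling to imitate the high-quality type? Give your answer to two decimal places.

A low-quality firm choosing a = 0 receives 26.
Imitating at a* instead would pay 49 at cost 14.3·a*, netting 49 − 14.3·a*.
Indifference: 26 = 49 − 14.3·a*, so a* = (49 − 26) / 14.3 ≈ 1.61.
This is the low-quality type's binding incentive-compatibility constraint; any a ≥ 1.61 sustains separation on that side.

1.61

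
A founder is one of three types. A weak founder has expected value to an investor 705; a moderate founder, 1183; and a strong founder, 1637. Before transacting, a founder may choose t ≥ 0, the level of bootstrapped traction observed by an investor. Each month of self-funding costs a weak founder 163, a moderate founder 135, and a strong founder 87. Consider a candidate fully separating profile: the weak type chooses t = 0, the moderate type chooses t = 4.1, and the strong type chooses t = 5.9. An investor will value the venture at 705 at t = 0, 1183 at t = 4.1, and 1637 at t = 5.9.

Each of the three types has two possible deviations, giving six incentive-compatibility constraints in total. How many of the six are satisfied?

4

Moderate (own payoff 1183 − 135×4.1 = 629.5): to t=0 gives 705 → profitable ✗; to t=5.9 gives 1637 − 135×5.9 = 840.5 → profitable ✗.
Weak (own payoff 705): to t=4.1 gives 1183 − 163×4.1 = 514.7 → no gain ✓; to t=5.9 gives 1637 − 163×5.9 = 675.3 → no gain ✓.
Strong (own payoff 1637 − 87×5.9 = 1123.7): to t=0 gives 705 → no gain ✓; to t=4.1 gives 1183 − 87×4.1 = 826.3 → no gain ✓.
4 of the 6 constraints hold; not an equilibrium.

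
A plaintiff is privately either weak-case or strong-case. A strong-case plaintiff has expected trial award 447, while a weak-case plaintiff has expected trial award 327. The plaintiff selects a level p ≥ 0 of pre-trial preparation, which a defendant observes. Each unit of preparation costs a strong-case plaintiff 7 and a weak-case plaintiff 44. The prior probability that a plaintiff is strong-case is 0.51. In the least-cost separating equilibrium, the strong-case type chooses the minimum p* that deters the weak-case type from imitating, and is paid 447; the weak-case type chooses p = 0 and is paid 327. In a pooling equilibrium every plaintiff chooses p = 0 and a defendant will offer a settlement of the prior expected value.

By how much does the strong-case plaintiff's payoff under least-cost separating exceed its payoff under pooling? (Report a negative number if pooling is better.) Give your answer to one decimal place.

39.7

Least-cost separating signal: p* solves 327 = 447 − 44·p*, so p* = (447 − 327)/44 ≈ 2.7273.
Strong-case type's separating payoff: 447 − 7 × p* = 447 − 7 × (447 − 327)/44 = 447 − 840/44 ≈ 427.909.
Pooling payoff: 0.51 × 447 + 0.49 × 327 = 388.2.
Difference: 427.909 − 388.2 = 39.709, i.e. 39.7 to one decimal place.
The strong-case type prefers to separate.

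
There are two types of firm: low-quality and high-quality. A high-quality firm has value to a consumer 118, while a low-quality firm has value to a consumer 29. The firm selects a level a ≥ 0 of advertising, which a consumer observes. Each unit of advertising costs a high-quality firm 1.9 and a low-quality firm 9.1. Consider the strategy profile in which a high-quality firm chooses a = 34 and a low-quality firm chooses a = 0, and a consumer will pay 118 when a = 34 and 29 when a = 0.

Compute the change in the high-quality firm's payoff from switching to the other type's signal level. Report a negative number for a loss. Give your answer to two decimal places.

Playing a = 34 the high-quality firm receives 118 − 1.9 × 34 = 53.4.
Deviating to a = 0 yields 29 instead.
Gain from deviating: 29 − 53.4 = -24.40.
The gain is negative, so the high-quality type's incentive-compatibility constraint is satisfied.

-24.40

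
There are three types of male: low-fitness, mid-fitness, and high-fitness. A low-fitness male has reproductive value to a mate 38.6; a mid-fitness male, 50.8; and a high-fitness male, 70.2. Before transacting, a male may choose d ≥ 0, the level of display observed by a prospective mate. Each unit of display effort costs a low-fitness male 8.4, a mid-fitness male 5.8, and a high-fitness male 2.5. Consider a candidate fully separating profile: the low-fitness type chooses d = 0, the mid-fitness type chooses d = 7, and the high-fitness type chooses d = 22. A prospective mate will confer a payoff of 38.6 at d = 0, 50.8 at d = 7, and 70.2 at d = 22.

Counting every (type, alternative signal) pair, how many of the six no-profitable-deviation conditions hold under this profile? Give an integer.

Low-fitness (own payoff 38.6): to d=7 gives 50.8 − 8.4×7 = -8 → no gain ✓; to d=22 gives 70.2 − 8.4×22 = -114.6 → no gain ✓.
Mid-fitness (own payoff 50.8 − 5.8×7 = 10.2): to d=0 gives 38.6 → profitable ✗; to d=22 gives 70.2 − 5.8×22 = -57.4 → no gain ✓.
High-fitness (own payoff 70.2 − 2.5×22 = 15.2): to d=0 gives 38.6 → profitable ✗; to d=7 gives 50.8 − 2.5×7 = 33.3 → profitable ✗.
3 of the 6 constraints hold; not an equilibrium.

3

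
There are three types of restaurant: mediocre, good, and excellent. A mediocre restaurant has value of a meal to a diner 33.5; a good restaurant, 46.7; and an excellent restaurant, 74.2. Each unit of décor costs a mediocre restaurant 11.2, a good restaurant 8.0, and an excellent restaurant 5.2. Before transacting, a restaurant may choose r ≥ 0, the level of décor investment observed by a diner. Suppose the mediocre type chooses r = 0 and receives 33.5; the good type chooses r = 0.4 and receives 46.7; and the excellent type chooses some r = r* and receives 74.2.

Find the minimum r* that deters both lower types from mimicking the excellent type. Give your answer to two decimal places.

Mediocre type (on-path payoff 33.5) won't mimic when 33.5 ≥ 74.2 − 11.2·r*, i.e. r* ≥ 3.63.
Good type (on-path payoff 46.7 − 8.0×0.4 = 43.5) won't mimic when 43.5 ≥ 74.2 − 8.0·r*, i.e. r* ≥ 3.84.
Both must hold, so r* = max(3.63, 3.84) = 3.84. The good type's constraint binds.

3.84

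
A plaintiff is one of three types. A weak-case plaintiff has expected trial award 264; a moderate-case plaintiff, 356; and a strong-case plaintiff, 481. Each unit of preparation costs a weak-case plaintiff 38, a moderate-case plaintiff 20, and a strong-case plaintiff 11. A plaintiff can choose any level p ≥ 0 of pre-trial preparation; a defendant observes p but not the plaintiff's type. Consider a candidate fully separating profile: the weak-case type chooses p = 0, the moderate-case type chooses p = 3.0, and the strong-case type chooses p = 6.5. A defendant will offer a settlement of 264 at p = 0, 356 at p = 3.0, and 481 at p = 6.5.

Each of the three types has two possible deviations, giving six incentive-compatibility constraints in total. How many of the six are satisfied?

Weak-case (own payoff 264): to p=3.0 gives 356 − 38×3.0 = 242 → no gain ✓; to p=6.5 gives 481 − 38×6.5 = 234 → no gain ✓.
Moderate-case (own payoff 356 − 20×3.0 = 296): to p=0 gives 264 → no gain ✓; to p=6.5 gives 481 − 20×6.5 = 351 → profitable ✗.
Strong-case (own payoff 481 − 11×6.5 = 409.5): to p=0 gives 264 → no gain ✓; to p=3.0 gives 356 − 11×3.0 = 323 → no gain ✓.
5 of the 6 constraints hold; not an equilibrium.

5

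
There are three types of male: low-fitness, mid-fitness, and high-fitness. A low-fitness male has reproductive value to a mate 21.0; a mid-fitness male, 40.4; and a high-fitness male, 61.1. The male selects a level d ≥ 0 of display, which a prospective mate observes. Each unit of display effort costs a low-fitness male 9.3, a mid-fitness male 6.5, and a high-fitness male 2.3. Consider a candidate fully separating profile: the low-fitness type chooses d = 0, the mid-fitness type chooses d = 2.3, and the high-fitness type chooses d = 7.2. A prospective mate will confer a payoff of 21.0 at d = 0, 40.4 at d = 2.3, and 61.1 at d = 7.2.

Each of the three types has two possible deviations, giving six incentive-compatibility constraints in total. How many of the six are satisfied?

6

High-fitness (own payoff 61.1 − 2.3×7.2 = 44.54): to d=0 gives 21.0 → no gain ✓; to d=2.3 gives 40.4 − 2.3×2.3 = 35.11 → no gain ✓.
Low-fitness (own payoff 21.0): to d=2.3 gives 40.4 − 9.3×2.3 = 19.01 → no gain ✓; to d=7.2 gives 61.1 − 9.3×7.2 = -5.86 → no gain ✓.
Mid-fitness (own payoff 40.4 − 6.5×2.3 = 25.45): to d=0 gives 21.0 → no gain ✓; to d=7.2 gives 61.1 − 6.5×7.2 = 14.3 → no gain ✓.
6 of the 6 constraints hold; this profile is a separating equilibrium.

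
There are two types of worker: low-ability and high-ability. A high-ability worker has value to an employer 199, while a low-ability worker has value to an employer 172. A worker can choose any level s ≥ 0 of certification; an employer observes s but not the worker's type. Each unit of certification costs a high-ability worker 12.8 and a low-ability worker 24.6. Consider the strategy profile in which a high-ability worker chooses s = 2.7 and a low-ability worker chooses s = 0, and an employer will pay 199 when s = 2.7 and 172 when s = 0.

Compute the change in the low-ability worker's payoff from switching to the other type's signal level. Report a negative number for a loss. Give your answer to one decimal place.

Playing s = 0 the low-ability worker receives 172.
Deviating to s = 2.7 brings payment 199 at cost 24.6 × 2.7 = 66.42, netting 132.58.
Gain from deviating: 132.58 − 172 = -39.42, i.e. -39.4 to one decimal place.
The gain is negative, so the low-ability type's incentive-compatibility constraint is satisfied.

-39.4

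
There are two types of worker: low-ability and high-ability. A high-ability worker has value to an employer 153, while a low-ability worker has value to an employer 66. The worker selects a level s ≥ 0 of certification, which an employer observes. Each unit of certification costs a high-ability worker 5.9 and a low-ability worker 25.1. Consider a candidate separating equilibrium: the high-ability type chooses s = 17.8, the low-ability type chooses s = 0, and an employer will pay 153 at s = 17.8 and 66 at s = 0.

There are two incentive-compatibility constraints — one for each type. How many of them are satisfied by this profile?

1

High-ability type: signal → 153 − 5.9 × 17.8 = 47.98; deviate to 0 → 66. IC fails (47.98 < 66).
Low-ability type: stay at 0 → 66; mimic → 153 − 25.1 × 17.8 = -293.78. IC holds (66 ≥ -293.78).
1 of 2 constraints hold, so this profile is not an equilibrium.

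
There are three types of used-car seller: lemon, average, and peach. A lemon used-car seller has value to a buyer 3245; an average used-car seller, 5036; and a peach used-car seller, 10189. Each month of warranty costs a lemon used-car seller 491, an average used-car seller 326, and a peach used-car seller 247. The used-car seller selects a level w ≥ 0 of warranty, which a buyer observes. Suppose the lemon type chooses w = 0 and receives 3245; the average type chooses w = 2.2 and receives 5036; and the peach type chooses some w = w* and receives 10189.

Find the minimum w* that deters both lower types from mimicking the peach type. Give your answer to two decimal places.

18.01

Average type (on-path payoff 5036 − 326×2.2 = 4318.8) won't mimic when 4318.8 ≥ 10189 − 326·w*, i.e. w* ≥ 18.01.
Lemon type (on-path payoff 3245) won't mimic when 3245 ≥ 10189 − 491·w*, i.e. w* ≥ 14.14.
Both must hold, so w* = max(14.14, 18.01) = 18.01. The average type's constraint binds.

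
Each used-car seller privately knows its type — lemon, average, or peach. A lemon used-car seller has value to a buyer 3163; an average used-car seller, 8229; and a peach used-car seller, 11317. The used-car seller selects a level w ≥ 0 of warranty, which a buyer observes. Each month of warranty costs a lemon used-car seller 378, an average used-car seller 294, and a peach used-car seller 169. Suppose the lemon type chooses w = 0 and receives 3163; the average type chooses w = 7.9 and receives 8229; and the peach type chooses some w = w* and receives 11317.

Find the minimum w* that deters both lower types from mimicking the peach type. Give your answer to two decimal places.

21.57

Lemon type (on-path payoff 3163) won't mimic when 3163 ≥ 11317 − 378·w*, i.e. w* ≥ 21.57.
Average type (on-path payoff 8229 − 294×7.9 = 5906.4) won't mimic when 5906.4 ≥ 11317 − 294·w*, i.e. w* ≥ 18.40.
Both must hold, so w* = max(21.57, 18.40) = 21.57. The lemon type's constraint binds.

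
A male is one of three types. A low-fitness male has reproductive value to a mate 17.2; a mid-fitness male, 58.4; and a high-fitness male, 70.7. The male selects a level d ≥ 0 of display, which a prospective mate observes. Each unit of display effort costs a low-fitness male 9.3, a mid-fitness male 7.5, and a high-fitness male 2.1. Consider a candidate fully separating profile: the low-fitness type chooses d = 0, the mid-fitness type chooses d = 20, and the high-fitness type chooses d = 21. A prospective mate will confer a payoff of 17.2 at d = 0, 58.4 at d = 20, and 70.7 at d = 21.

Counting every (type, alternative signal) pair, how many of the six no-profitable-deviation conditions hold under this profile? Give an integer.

Low-fitness (own payoff 17.2): to d=20 gives 58.4 − 9.3×20 = -127.6 → no gain ✓; to d=21 gives 70.7 − 9.3×21 = -124.6 → no gain ✓.
Mid-fitness (own payoff 58.4 − 7.5×20 = -91.6): to d=0 gives 17.2 → profitable ✗; to d=21 gives 70.7 − 7.5×21 = -86.8 → profitable ✗.
High-fitness (own payoff 70.7 − 2.1×21 = 26.6): to d=0 gives 17.2 → no gain ✓; to d=20 gives 58.4 − 2.1×20 = 16.4 → no gain ✓.
4 of the 6 constraints hold; not an equilibrium.

4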